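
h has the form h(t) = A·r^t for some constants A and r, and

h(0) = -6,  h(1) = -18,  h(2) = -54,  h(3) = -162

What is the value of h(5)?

-1458

Consecutive ratio: -18/(-6) = 3, and -54/(-18) = 3, so r = 3.
Then A·3^0 = -6 gives A = -6, and h(t) = -6·3^t.
h(5) = -6·3^5 = -1458.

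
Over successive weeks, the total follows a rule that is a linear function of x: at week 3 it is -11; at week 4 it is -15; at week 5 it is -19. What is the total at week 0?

1

Write the value at x as g(x).
First differences: -4, -4.
Level-1 differences are constant, so g has degree 1.
Fitting a degree-1 polynomial gives g(x) = -4x + 1.
Then g(0) = 1.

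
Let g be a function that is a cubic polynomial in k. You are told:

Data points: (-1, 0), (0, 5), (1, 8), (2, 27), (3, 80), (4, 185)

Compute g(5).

First differences: 5, 3, 19, 53, 105. Second differences: -2, 16, 34, 52. Third differences: 18, 18, 18.
Level-3 differences are constant, so g has degree 3.
Extending the table by one column gives the next first difference 175, so g(5) = 185 + 175 = 360.

360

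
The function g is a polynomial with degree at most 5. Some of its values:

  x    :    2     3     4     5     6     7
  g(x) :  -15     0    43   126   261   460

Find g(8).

735

First differences: 15, 43, 83, 135, 199. Second differences: 28, 40, 52, 64. Third differences: 12, 12, 12.
Level-3 differences are constant, so g has degree 3.
Extending the table by one column gives the next first difference 275, so g(8) = 460 + 275 = 735.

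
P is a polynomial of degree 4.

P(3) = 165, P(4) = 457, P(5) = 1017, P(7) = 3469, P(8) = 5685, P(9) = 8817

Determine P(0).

-3

Write P(k) = ak^4 + bk³ + ck² + dk + e; the 6 given values yield a linear system in the 5 coefficients.
Solving, P(k) = k^4 + 3k³ + k² - k - 3.
Then P(0) = -3.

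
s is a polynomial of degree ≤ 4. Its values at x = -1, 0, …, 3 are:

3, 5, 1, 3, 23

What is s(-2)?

First differences: 2, -4, 2, 20. Second differences: -6, 6, 18. Third differences: 12, 12.
Level-3 differences are constant, so s has degree 3.
Fitting a degree-3 polynomial gives s(x) = 2x³ - 3x² - 3x + 5.
Then s(-2) = -17.

-17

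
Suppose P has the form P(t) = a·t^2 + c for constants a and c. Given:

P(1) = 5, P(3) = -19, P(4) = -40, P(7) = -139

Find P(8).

-184

From P(1) = 5 and P(3) = -19: 1a + c = 5 and 9a + c = -19.
Subtracting: 8a = -24, so a = -3; then c = 5 − (-3)·1 = 8.
So P(t) = -3t² + 8, and P(8) = -184.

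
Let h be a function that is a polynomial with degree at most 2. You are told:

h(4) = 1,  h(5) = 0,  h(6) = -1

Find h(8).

-3

First differences: -1, -1.
Level-1 differences are constant, so h has degree 1.
Fitting a degree-1 polynomial gives h(m) = -m + 5.
Then h(8) = -3.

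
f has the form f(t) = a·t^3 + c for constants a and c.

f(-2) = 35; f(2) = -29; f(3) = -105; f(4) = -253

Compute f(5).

From f(-2) = 35 and f(2) = -29: -8a + c = 35 and 8a + c = -29.
Subtracting: 16a = -64, so a = -4; then c = 35 − (-4)·(-8) = 3.
So f(t) = -4t³ + 3, and f(5) = -497.

-497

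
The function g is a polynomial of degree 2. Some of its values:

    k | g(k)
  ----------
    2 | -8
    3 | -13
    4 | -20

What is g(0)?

-4

Write g(k) = ak² + bk + c; the 3 given values yield a linear system in the 3 coefficients.
Solving, g(k) = -k² - 4.
The constant term is g(0) = -4.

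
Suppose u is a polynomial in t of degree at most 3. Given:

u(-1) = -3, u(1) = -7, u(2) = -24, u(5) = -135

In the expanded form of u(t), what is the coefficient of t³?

0

Write u(t) = at³ + bt² + ct + d; the 4 given values yield a linear system in the 4 coefficients.
Solving, the leading coefficient vanishes, and u(t) = -5t² - 2t.
The coefficient of t³ is 0.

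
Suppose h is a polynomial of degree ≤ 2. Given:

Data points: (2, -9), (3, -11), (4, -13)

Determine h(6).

-17

First differences: -2, -2.
Level-1 differences are constant, so h has degree 1.
Fitting a degree-1 polynomial gives h(n) = -2n - 5.
Then h(6) = -17.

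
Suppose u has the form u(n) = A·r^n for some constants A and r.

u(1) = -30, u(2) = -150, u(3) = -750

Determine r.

Consecutive ratio: -150/(-30) = 5, and -750/(-150) = 5, so r = 5.
Then A·5^1 = -30 gives A = -6, and u(n) = -6·5^n.

5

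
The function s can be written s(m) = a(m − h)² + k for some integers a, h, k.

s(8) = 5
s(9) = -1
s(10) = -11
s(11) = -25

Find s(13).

First differences -6, -10, -14; second difference -4 = 2a, so a = -2.
Expanding, the m-coefficient is −2ah = 4h; matching it to the data gives h = 7, and then k = 7.
So s(m) = -2(m − 7)² + 7.
s(13) = -2·6² + 7 = -65.

-65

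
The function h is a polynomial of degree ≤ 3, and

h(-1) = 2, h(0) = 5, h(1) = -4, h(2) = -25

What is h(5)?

First differences: 3, -9, -21. Second differences: -12, -12.
Level-2 differences are constant, so h has degree 2.
Fitting a degree-2 polynomial gives h(m) = -6m² - 3m + 5.
Then h(5) = -160.

-160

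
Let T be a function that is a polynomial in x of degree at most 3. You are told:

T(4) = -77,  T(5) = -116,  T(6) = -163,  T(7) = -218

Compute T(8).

First differences: -39, -47, -55. Second differences: -8, -8.
Level-2 differences are constant, so T has degree 2.
Fitting a degree-2 polynomial gives T(x) = -4x² - 3x - 1.
Then T(8) = -281.

-281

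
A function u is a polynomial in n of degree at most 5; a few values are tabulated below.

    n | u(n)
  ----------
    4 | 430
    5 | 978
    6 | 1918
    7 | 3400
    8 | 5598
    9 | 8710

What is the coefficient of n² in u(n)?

Write u(n) = an^5 + bn^4 + cn³ + dn² + en + p; the 6 given values yield a linear system in the 6 coefficients.
Solving, the leading coefficient vanishes, and u(n) = n^4 + 3n³ - 4n - 2.
The coefficient of n² is 0.

0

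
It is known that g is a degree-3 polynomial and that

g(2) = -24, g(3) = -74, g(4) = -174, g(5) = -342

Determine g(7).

Write g(k) = ak³ + bk² + ck + d; the 4 given values yield a linear system in the 4 coefficients.
Solving, g(k) = -3k³ + 2k² - 3k - 2.
Then g(7) = -954.

-954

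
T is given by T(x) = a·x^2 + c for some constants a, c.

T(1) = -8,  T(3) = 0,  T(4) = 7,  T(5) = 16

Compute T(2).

From T(1) = -8 and T(3) = 0: 1a + c = -8 and 9a + c = 0.
Subtracting: 8a = 8, so a = 1; then c = -8 − 1·1 = -9.
So T(x) = 1x² − 9, and T(2) = -5.

-5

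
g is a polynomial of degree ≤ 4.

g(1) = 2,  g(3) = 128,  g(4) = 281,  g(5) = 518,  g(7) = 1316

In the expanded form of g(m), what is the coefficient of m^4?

0

Write g(m) = am^4 + bm³ + cm² + dm + e; the 5 given values yield a linear system in the 5 coefficients.
Solving, the leading coefficient vanishes, and g(m) = 3m³ + 6m² - 7.
The coefficient of m^4 is 0.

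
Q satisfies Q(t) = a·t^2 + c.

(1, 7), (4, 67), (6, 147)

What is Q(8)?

From Q(1) = 7 and Q(4) = 67: 1a + c = 7 and 16a + c = 67.
Subtracting: 15a = 60, so a = 4; then c = 7 − 4·1 = 3.
So Q(t) = 4t² + 3, and Q(8) = 259.

259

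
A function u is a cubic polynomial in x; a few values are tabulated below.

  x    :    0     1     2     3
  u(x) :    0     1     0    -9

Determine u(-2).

16

Write u(x) = ax³ + bx² + cx + d; the 4 given values yield a linear system in the 4 coefficients.
Solving, u(x) = -x³ + 2x².
Then u(-2) = 16.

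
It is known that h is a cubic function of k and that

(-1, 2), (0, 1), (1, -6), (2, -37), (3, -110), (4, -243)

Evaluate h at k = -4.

149

Write h(k) = ak³ + bk² + ck + d; the 6 given values yield a linear system in the 4 coefficients.
Solving, h(k) = -3k³ - 3k² - k + 1.
Then h(-4) = 149.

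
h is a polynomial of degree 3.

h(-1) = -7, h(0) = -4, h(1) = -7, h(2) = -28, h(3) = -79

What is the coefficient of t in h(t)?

2

Write h(t) = at³ + bt² + ct + d; the 5 given values yield a linear system in the 4 coefficients.
Solving, h(t) = -2t³ - 3t² + 2t - 4.
The coefficient of t is 2.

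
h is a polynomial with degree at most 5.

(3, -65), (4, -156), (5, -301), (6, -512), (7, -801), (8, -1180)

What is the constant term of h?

4

First differences: -91, -145, -211, -289, -379. Second differences: -54, -66, -78, -90. Third differences: -12, -12, -12.
Level-3 differences are constant, so h has degree 3.
Fitting a degree-3 polynomial gives h(n) = -2n³ - 3n² + 4n + 4.
The constant term is h(0) = 4.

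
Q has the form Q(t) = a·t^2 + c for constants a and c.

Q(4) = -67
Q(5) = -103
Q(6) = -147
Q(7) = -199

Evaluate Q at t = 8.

From Q(4) = -67 and Q(5) = -103: 16a + c = -67 and 25a + c = -103.
Subtracting: 9a = -36, so a = -4; then c = -67 − (-4)·16 = -3.
So Q(t) = -4t² − 3, and Q(8) = -259.

-259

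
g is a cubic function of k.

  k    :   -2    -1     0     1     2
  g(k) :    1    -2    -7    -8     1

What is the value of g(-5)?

-62

Write g(k) = ak³ + bk² + ck + d; the 5 given values yield a linear system in the 4 coefficients.
Solving, g(k) = k³ + 2k² - 4k - 7.
Then g(-5) = -62.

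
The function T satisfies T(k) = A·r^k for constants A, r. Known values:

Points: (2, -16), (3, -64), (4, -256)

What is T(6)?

-4096

Consecutive ratio: -64/(-16) = 4, and -256/(-64) = 4, so r = 4.
Then A·4^2 = -16 gives A = -1, and T(k) = -1·4^k.
T(6) = -1·4^6 = -4096.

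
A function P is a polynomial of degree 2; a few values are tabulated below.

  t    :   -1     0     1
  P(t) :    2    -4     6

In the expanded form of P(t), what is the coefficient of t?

Write P(t) = at² + bt + c; the 3 given values yield a linear system in the 3 coefficients.
Solving, P(t) = 8t² + 2t - 4.
The coefficient of t is 2.

2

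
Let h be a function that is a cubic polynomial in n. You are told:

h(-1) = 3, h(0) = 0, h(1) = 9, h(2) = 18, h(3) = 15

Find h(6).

Write h(n) = an³ + bn² + cn + d; the 5 given values yield a linear system in the 4 coefficients.
Solving, h(n) = -2n³ + 6n² + 5n.
Then h(6) = -186.

-186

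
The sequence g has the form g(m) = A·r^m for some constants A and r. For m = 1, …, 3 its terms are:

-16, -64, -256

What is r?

4

Consecutive ratio: -64/(-16) = 4, and -256/(-64) = 4, so r = 4.
Then A·4^1 = -16 gives A = -4, and g(m) = -4·4^m.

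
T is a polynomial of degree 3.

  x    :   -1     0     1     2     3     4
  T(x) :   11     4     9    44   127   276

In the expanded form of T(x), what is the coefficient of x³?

First differences: -7, 5, 35, 83, 149. Second differences: 12, 30, 48, 66. Third differences: 18, 18, 18.
Level-3 differences are constant, so T has degree 3.
Fitting a degree-3 polynomial gives T(x) = 3x³ + 6x² - 4x + 4.
The coefficient of x³ is 3.

3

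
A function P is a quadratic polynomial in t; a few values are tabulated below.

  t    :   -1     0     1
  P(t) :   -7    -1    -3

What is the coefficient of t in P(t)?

2

Write P(t) = at² + bt + c; the 3 given values yield a linear system in the 3 coefficients.
Solving, P(t) = -4t² + 2t - 1.
The coefficient of t is 2.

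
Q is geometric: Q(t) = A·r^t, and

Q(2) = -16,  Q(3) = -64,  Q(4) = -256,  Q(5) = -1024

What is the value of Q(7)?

Consecutive ratio: -64/(-16) = 4, and -256/(-64) = 4, so r = 4.
Then A·4^2 = -16 gives A = -1, and Q(t) = -1·4^t.
Q(7) = -1·4^7 = -16384.

-16384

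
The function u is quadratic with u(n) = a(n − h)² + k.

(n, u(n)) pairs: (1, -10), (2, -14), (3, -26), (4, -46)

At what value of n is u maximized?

First differences -4, -12, -20; second difference -8 = 2a, so a = -4.
Expanding, the n-coefficient is −2ah = 8h; matching it to the data gives h = 1, and then k = -10.
So u(n) = -4(n − 1)² − 10.
Hence h = 1.

1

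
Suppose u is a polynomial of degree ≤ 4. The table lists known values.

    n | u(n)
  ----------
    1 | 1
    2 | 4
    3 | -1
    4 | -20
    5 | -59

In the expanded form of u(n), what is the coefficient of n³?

-1

First differences: 3, -5, -19, -39. Second differences: -8, -14, -20. Third differences: -6, -6.
Level-3 differences are constant, so u has degree 3.
Fitting a degree-3 polynomial gives u(n) = -n³ + 2n² + 4n - 4.
The coefficient of n³ is -1.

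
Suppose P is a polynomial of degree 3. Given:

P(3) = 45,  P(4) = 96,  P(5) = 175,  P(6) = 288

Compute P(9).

Write P(x) = ax³ + bx² + cx + d; the 4 given values yield a linear system in the 4 coefficients.
Solving, P(x) = x³ + 2x².
Then P(9) = 891.

891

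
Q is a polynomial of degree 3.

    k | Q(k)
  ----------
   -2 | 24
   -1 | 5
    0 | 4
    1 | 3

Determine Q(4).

Write Q(k) = ak³ + bk² + ck + d; the 4 given values yield a linear system in the 4 coefficients.
Solving, Q(k) = -3k³ + 2k + 4.
Then Q(4) = -180.

-180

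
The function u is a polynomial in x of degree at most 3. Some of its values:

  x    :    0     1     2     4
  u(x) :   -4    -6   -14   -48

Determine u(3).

Write u(x) = ax³ + bx² + cx + d; the 4 given values yield a linear system in the 4 coefficients.
Solving, the leading coefficient vanishes, and u(x) = -3x² + x - 4.
Then u(3) = -28.

-28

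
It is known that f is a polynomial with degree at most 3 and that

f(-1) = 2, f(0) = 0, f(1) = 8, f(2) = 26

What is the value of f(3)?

54

First differences: -2, 8, 18. Second differences: 10, 10.
Level-2 differences are constant, so f has degree 2.
Extending the table by one column gives the next first difference 28, so f(3) = 26 + 28 = 54.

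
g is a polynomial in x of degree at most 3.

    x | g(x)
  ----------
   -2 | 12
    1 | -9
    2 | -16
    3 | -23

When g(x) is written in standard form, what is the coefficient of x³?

0

Write g(x) = ax³ + bx² + cx + d; the 4 given values yield a linear system in the 4 coefficients.
Solving, the top 2 coefficients vanish, and g(x) = -7x - 2.
The coefficient of x³ is 0.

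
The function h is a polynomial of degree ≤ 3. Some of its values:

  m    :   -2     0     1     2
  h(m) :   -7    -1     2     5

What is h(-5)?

-16

Write h(m) = am³ + bm² + cm + d; the 4 given values yield a linear system in the 4 coefficients.
Solving, the top 2 coefficients vanish, and h(m) = 3m - 1.
Then h(-5) = -16.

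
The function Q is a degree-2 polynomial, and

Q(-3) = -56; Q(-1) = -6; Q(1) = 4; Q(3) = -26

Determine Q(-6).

Write Q(k) = ak² + bk + c; the 4 given values yield a linear system in the 3 coefficients.
Solving, Q(k) = -5k² + 5k + 4.
Then Q(-6) = -206.

-206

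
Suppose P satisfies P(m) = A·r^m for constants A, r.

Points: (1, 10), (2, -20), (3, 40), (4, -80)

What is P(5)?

160

Consecutive ratio: -20/10 = -2, and 40/(-20) = -2, so r = -2.
Then A·(-2)^1 = 10 gives A = -5, and P(m) = -5·(-2)^m.
P(5) = -5·(-2)^5 = 160.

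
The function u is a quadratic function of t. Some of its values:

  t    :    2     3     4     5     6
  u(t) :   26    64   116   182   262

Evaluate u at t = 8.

First differences: 38, 52, 66, 80. Second differences: 14, 14, 14.
Level-2 differences are constant, so u has degree 2.
Fitting a degree-2 polynomial gives u(t) = 7t² + 3t - 8.
Then u(8) = 464.

464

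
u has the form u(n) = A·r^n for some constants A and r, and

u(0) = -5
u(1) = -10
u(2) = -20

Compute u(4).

-80

Consecutive ratio: -10/(-5) = 2, and -20/(-10) = 2, so r = 2.
Then A·2^0 = -5 gives A = -5, and u(n) = -5·2^n.
u(4) = -5·2^4 = -80.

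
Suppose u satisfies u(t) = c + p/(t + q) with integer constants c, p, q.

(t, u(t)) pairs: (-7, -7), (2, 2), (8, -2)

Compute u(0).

14

(u(t) − c)(t + q) = p for each data point; the three points give a linear system in c and q, then p follows.
Solving: c = -4, q = 1, p = 18, so u(t) = -4 + 18/(t + 1).
Then u(0) = -4 + 18/1 = 14.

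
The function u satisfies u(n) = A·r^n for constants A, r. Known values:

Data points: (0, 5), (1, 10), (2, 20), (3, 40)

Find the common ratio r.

2

Consecutive ratio: 10/5 = 2, and 20/10 = 2, so r = 2.
Then A·2^0 = 5 gives A = 5, and u(n) = 5·2^n.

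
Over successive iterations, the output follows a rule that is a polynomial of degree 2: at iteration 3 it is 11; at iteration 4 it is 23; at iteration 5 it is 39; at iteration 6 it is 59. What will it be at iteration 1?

Write the value at n as Q(n).
First differences: 12, 16, 20. Second differences: 4, 4.
Level-2 differences are constant, so Q has degree 2.
Fitting a degree-2 polynomial gives Q(n) = 2n² - 2n - 1.
Then Q(1) = -1.

-1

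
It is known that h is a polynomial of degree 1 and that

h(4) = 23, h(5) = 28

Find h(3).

18

Write h(n) = an + b; the 2 given values yield a linear system in the 2 coefficients.
Solving, h(n) = 5n + 3.
Then h(3) = 18.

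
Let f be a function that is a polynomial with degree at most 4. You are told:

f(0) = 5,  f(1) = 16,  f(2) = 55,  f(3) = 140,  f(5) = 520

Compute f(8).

1885

Write f(x) = ax^4 + bx³ + cx² + dx + e; the 5 given values yield a linear system in the 5 coefficients.
Solving, the leading coefficient vanishes, and f(x) = 3x³ + 5x² + 3x + 5.
Then f(8) = 1885.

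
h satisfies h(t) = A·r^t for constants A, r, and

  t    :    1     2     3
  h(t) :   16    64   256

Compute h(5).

4096

Consecutive ratio: 64/16 = 4, and 256/64 = 4, so r = 4.
Then A·4^1 = 16 gives A = 4, and h(t) = 4·4^t.
h(5) = 4·4^5 = 4096.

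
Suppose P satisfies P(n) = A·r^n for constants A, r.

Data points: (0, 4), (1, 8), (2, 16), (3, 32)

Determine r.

2

Consecutive ratio: 8/4 = 2, and 16/8 = 2, so r = 2.
Then A·2^0 = 4 gives A = 4, and P(n) = 4·2^n.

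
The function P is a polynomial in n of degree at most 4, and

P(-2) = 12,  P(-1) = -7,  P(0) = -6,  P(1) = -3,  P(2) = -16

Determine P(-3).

69

First differences: -19, 1, 3, -13. Second differences: 20, 2, -16. Third differences: -18, -18.
Level-3 differences are constant, so P has degree 3.
Fitting a degree-3 polynomial gives P(n) = -3n³ + n² + 5n - 6.
Then P(-3) = 69.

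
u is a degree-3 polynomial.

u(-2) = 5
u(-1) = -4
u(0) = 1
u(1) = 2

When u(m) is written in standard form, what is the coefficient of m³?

-3

Write u(m) = am³ + bm² + cm + d; the 4 given values yield a linear system in the 4 coefficients.
Solving, u(m) = -3m³ - 2m² + 6m + 1.
The coefficient of m³ is -3.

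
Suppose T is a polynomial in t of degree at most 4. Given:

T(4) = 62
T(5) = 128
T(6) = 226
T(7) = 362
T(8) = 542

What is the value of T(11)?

1406

Write T(t) = at^4 + bt³ + ct² + dt + e; the 5 given values yield a linear system in the 5 coefficients.
Solving, the leading coefficient vanishes, and T(t) = t³ + t² - 4t - 2.
Then T(11) = 1406.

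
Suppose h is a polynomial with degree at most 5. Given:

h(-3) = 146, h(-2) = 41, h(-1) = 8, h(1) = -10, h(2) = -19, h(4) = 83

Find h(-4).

395

Write h(n) = an^5 + bn^4 + cn³ + dn² + en + p; the 6 given values yield a linear system in the 6 coefficients.
Solving, the leading coefficient vanishes, and h(n) = n^4 - 2n³ - n² - 7n - 1.
Then h(-4) = 395.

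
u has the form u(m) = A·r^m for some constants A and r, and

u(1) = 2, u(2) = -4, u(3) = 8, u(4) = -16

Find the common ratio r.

-2

Consecutive ratio: -4/2 = -2, and 8/(-4) = -2, so r = -2.
Then A·(-2)^1 = 2 gives A = -1, and u(m) = -1·(-2)^m.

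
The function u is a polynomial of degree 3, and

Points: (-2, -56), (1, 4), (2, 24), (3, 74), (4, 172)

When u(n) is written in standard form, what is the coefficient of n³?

Write u(n) = an³ + bn² + cn + d; the 5 given values yield a linear system in the 4 coefficients.
Solving, u(n) = 3n³ - 3n² + 8n - 4.
The coefficient of n³ is 3.

3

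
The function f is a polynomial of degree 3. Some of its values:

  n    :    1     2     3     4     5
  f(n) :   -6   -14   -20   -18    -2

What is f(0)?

First differences: -8, -6, 2, 16. Second differences: 2, 8, 14. Third differences: 6, 6.
Level-3 differences are constant, so f has degree 3.
Fitting a degree-3 polynomial gives f(n) = n³ - 5n² - 2.
The constant term is f(0) = -2.

-2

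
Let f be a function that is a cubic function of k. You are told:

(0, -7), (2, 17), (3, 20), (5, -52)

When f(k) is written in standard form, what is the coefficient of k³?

-2

Write f(k) = ak³ + bk² + ck + d; the 4 given values yield a linear system in the 4 coefficients.
Solving, f(k) = -2k³ + 7k² + 6k - 7.
The coefficient of k³ is -2.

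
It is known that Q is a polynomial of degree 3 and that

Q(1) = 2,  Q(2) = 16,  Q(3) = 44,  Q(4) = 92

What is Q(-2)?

Write Q(t) = at³ + bt² + ct + d; the 4 given values yield a linear system in the 4 coefficients.
Solving, Q(t) = t³ + t² + 4t - 4.
Then Q(-2) = -16.

-16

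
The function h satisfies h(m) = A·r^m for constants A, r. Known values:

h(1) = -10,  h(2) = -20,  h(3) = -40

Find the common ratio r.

Consecutive ratio: -20/(-10) = 2, and -40/(-20) = 2, so r = 2.
Then A·2^1 = -10 gives A = -5, and h(m) = -5·2^m.

2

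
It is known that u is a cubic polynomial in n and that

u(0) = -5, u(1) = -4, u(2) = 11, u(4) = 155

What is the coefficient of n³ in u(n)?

3

Write u(n) = an³ + bn² + cn + d; the 4 given values yield a linear system in the 4 coefficients.
Solving, u(n) = 3n³ - 2n² - 5.
The coefficient of n³ is 3.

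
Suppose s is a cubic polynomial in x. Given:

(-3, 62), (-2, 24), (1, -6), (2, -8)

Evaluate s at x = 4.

Write s(x) = ax³ + bx² + cx + d; the 4 given values yield a linear system in the 4 coefficients.
Solving, s(x) = -x³ + 3x² - 4x - 4.
Then s(4) = -36.

-36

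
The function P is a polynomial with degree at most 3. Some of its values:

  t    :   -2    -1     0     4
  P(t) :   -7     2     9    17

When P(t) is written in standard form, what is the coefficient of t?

Write P(t) = at³ + bt² + ct + d; the 4 given values yield a linear system in the 4 coefficients.
Solving, the leading coefficient vanishes, and P(t) = -t² + 6t + 9.
The coefficient of t is 6.

6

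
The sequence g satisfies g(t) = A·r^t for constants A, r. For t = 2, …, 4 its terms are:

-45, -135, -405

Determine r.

3

Consecutive ratio: -135/(-45) = 3, and -405/(-135) = 3, so r = 3.
Then A·3^2 = -45 gives A = -5, and g(t) = -5·3^t.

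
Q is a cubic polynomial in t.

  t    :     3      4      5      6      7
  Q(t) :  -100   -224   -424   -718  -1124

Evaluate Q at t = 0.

First differences: -124, -200, -294, -406. Second differences: -76, -94, -112. Third differences: -18, -18.
Level-3 differences are constant, so Q has degree 3.
Fitting a degree-3 polynomial gives Q(t) = -3t³ - 2t² + t - 4.
Then Q(0) = -4.

-4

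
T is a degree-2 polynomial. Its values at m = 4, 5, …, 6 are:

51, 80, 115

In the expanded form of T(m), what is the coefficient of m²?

Write T(m) = am² + bm + c; the 3 given values yield a linear system in the 3 coefficients.
Solving, T(m) = 3m² + 2m - 5.
The coefficient of m² is 3.

3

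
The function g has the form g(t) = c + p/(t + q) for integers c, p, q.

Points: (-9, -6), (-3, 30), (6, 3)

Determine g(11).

2

(g(t) − c)(t + q) = p for each data point; the three points give a linear system in c and q, then p follows.
Solving: c = 0, q = 4, p = 30, so g(t) = 30/(t + 4).
Then g(11) = 0 + 30/15 = 2.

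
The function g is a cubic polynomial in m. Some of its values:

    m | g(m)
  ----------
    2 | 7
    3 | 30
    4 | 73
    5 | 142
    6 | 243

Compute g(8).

First differences: 23, 43, 69, 101. Second differences: 20, 26, 32. Third differences: 6, 6.
Level-3 differences are constant, so g has degree 3.
Fitting a degree-3 polynomial gives g(m) = m³ + m² - m - 3.
Then g(8) = 565.

565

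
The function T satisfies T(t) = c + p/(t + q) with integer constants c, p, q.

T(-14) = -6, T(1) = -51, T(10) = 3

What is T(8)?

5

(T(t) − c)(t + q) = p for each data point; the three points give a linear system in c and q, then p follows.
Solving: c = -3, q = -2, p = 48, so T(t) = -3 + 48/(t − 2).
Then T(8) = -3 + 48/6 = 5.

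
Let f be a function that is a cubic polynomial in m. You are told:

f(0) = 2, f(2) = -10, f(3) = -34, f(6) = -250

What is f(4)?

-78

Write f(m) = am³ + bm² + cm + d; the 4 given values yield a linear system in the 4 coefficients.
Solving, f(m) = -m³ - m² + 2.
Then f(4) = -78.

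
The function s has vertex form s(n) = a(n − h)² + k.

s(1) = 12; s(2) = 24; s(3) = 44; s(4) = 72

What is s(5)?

108

First differences 12, 20, 28; second difference 8 = 2a, so a = 4.
Expanding, the n-coefficient is −2ah = -8h; matching it to the data gives h = 0, and then k = 8.
So s(n) = 4(n + 0)² + 8.
s(5) = 4·5² + 8 = 108.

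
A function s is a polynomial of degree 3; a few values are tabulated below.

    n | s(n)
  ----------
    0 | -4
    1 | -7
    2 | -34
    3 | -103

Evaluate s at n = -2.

2

Write s(n) = an³ + bn² + cn + d; the 4 given values yield a linear system in the 4 coefficients.
Solving, s(n) = -3n³ - 3n² + 3n - 4.
Then s(-2) = 2.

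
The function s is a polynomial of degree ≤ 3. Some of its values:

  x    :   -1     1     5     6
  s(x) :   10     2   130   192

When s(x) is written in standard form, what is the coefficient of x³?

Write s(x) = ax³ + bx² + cx + d; the 4 given values yield a linear system in the 4 coefficients.
Solving, the leading coefficient vanishes, and s(x) = 6x² - 4x.
The coefficient of x³ is 0.

0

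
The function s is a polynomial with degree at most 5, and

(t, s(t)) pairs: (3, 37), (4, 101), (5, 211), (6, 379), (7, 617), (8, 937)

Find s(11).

First differences: 64, 110, 168, 238, 320. Second differences: 46, 58, 70, 82. Third differences: 12, 12, 12.
Level-3 differences are constant, so s has degree 3.
Fitting a degree-3 polynomial gives s(t) = 2t³ - t² - 3t + 1.
Then s(11) = 2509.

2509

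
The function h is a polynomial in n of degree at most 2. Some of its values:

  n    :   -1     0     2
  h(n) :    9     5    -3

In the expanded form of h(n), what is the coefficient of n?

Write h(n) = an² + bn + c; the 3 given values yield a linear system in the 3 coefficients.
Solving, the leading coefficient vanishes, and h(n) = -4n + 5.
The coefficient of n is -4.

-4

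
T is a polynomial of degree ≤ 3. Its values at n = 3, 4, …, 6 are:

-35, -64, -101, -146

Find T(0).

First differences: -29, -37, -45. Second differences: -8, -8.
Level-2 differences are constant, so T has degree 2.
Fitting a degree-2 polynomial gives T(n) = -4n² - n + 4.
Then T(0) = 4.

4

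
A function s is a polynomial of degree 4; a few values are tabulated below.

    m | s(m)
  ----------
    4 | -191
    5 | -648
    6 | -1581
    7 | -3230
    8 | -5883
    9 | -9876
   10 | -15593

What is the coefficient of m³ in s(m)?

4

Write s(m) = am^4 + bm³ + cm² + dm + e; the 7 given values yield a linear system in the 5 coefficients.
Solving, s(m) = -2m^4 + 4m³ + 4m² + m - 3.
The coefficient of m³ is 4.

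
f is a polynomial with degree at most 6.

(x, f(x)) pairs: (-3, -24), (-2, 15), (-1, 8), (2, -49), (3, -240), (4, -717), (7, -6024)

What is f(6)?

Write f(x) = ax^6 + bx^5 + cx^4 + dx³ + ex² + px + q; the 7 given values yield a linear system in the 7 coefficients.
Solving, the top 2 coefficients vanish, and f(x) = -2x^4 - 4x³ + 3x² + 3.
Then f(6) = -3345.

-3345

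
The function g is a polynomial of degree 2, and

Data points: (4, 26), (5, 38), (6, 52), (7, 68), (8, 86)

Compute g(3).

First differences: 12, 14, 16, 18. Second differences: 2, 2, 2.
Level-2 differences are constant, so g has degree 2.
Fitting a degree-2 polynomial gives g(k) = k² + 3k - 2.
Then g(3) = 16.

16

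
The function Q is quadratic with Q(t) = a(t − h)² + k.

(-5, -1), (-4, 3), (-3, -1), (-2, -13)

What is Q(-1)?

First differences 4, -4, -12; second difference -8 = 2a, so a = -4.
Expanding, the t-coefficient is −2ah = 8h; matching it to the data gives h = -4, and then k = 3.
So Q(t) = -4(t + 4)² + 3.
Q(-1) = -4·3² + 3 = -33.

-33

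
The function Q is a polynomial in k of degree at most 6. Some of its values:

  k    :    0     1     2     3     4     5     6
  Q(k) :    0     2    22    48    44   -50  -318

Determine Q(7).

-868

Write Q(k) = ak^6 + bk^5 + ck^4 + dk³ + ek² + pk + q; the 7 given values yield a linear system in the 7 coefficients.
Solving, the top 2 coefficients vanish, and Q(k) = -k^4 + 4k³ + 4k² - 5k.
Then Q(7) = -868.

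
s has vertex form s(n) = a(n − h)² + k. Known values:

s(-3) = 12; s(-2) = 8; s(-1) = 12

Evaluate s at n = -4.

First differences -4, 4; second difference 8 = 2a, so a = 4.
Expanding, the n-coefficient is −2ah = -8h; matching it to the data gives h = -2, and then k = 8.
So s(n) = 4(n + 2)² + 8.
s(-4) = 4·(-2)² + 8 = 24.

24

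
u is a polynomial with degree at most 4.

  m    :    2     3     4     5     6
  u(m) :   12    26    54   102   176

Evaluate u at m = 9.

First differences: 14, 28, 48, 74. Second differences: 14, 20, 26. Third differences: 6, 6.
Level-3 differences are constant, so u has degree 3.
Fitting a degree-3 polynomial gives u(m) = m³ - 2m² + 5m + 2.
Then u(9) = 614.

614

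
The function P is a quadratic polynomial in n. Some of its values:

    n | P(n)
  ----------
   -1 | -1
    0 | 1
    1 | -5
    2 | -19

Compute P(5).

-109

First differences: 2, -6, -14. Second differences: -8, -8.
Level-2 differences are constant, so P has degree 2.
Fitting a degree-2 polynomial gives P(n) = -4n² - 2n + 1.
Then P(5) = -109.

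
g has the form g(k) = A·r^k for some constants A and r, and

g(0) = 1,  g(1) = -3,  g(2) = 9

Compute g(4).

81

Consecutive ratio: -3/1 = -3, and 9/(-3) = -3, so r = -3.
Then A·(-3)^0 = 1 gives A = 1, and g(k) = 1·(-3)^k.
g(4) = 1·(-3)^4 = 81.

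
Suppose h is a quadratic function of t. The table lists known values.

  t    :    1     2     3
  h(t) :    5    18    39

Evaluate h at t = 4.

Write h(t) = at² + bt + c; the 3 given values yield a linear system in the 3 coefficients.
Solving, h(t) = 4t² + t.
Then h(4) = 68.

68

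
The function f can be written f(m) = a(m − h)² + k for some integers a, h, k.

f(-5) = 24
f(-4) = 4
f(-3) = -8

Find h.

-2

First differences -20, -12; second difference 8 = 2a, so a = 4.
Expanding, the m-coefficient is −2ah = -8h; matching it to the data gives h = -2, and then k = -12.
So f(m) = 4(m + 2)² − 12.
Hence h = -2.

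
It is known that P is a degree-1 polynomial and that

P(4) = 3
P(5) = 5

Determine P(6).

7

Write P(x) = ax + b; the 2 given values yield a linear system in the 2 coefficients.
Solving, P(x) = 2x - 5.
Then P(6) = 7.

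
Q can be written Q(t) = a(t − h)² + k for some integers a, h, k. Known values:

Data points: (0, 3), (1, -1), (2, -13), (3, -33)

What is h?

First differences -4, -12, -20; second difference -8 = 2a, so a = -4.
Expanding, the t-coefficient is −2ah = 8h; matching it to the data gives h = 0, and then k = 3.
So Q(t) = -4(t + 0)² + 3.
Hence h = 0.

0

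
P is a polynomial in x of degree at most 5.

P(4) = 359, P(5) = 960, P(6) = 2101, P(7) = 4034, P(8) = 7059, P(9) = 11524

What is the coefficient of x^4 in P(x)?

2

First differences: 601, 1141, 1933, 3025, 4465. Second differences: 540, 792, 1092, 1440. Third differences: 252, 300, 348. Fourth differences: 48, 48.
Level-4 differences are constant, so P has degree 4.
Fitting a degree-4 polynomial gives P(x) = 2x^4 - 2x³ - 2x² + 3x - 5.
The coefficient of x^4 is 2.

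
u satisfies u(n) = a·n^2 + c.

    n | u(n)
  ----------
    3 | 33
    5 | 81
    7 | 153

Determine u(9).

From u(3) = 33 and u(5) = 81: 9a + c = 33 and 25a + c = 81.
Subtracting: 16a = 48, so a = 3; then c = 33 − 3·9 = 6.
So u(n) = 3n² + 6, and u(9) = 249.

249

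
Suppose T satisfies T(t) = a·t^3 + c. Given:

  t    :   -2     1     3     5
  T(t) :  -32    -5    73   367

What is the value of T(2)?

16

From T(-2) = -32 and T(1) = -5: -8a + c = -32 and 1a + c = -5.
Subtracting: 9a = 27, so a = 3; then c = -32 − 3·(-8) = -8.
So T(t) = 3t³ − 8, and T(2) = 16.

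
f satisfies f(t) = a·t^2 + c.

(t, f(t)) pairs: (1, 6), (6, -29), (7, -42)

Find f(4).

-9

From f(1) = 6 and f(6) = -29: 1a + c = 6 and 36a + c = -29.
Subtracting: 35a = -35, so a = -1; then c = 6 − (-1)·1 = 7.
So f(t) = -1t² + 7, and f(4) = -9.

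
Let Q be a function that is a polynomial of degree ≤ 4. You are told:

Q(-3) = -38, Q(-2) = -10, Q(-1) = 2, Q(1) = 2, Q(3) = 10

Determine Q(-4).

Write Q(t) = at^4 + bt³ + ct² + dt + e; the 5 given values yield a linear system in the 5 coefficients.
Solving, the leading coefficient vanishes, and Q(t) = t³ - 2t² - t + 4.
Then Q(-4) = -88.

-88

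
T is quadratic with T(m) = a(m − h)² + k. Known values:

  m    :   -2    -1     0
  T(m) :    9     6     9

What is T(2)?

First differences -3, 3; second difference 6 = 2a, so a = 3.
Expanding, the m-coefficient is −2ah = -6h; matching it to the data gives h = -1, and then k = 6.
So T(m) = 3(m + 1)² + 6.
T(2) = 3·3² + 6 = 33.

33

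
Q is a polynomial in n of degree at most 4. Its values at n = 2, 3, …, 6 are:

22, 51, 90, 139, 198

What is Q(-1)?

First differences: 29, 39, 49, 59. Second differences: 10, 10, 10.
Level-2 differences are constant, so Q has degree 2.
Fitting a degree-2 polynomial gives Q(n) = 5n² + 4n - 6.
Then Q(-1) = -5.

-5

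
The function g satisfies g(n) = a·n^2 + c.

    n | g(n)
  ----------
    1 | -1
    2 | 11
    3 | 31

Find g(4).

59

From g(1) = -1 and g(2) = 11: 1a + c = -1 and 4a + c = 11.
Subtracting: 3a = 12, so a = 4; then c = -1 − 4·1 = -5.
So g(n) = 4n² − 5, and g(4) = 59.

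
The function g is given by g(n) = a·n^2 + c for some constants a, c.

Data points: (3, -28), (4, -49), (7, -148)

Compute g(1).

-4

From g(3) = -28 and g(4) = -49: 9a + c = -28 and 16a + c = -49.
Subtracting: 7a = -21, so a = -3; then c = -28 − (-3)·9 = -1.
So g(n) = -3n² − 1, and g(1) = -4.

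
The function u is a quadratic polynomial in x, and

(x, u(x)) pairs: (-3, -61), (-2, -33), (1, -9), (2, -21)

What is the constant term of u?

-7

Write u(x) = ax² + bx + c; the 4 given values yield a linear system in the 3 coefficients.
Solving, u(x) = -5x² + 3x - 7.
The constant term is u(0) = -7.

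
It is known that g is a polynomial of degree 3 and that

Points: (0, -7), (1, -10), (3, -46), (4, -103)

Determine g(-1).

2

Write g(t) = at³ + bt² + ct + d; the 4 given values yield a linear system in the 4 coefficients.
Solving, g(t) = -2t³ + 3t² - 4t - 7.
Then g(-1) = 2.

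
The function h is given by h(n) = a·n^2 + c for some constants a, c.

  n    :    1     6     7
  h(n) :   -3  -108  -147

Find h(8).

From h(1) = -3 and h(6) = -108: 1a + c = -3 and 36a + c = -108.
Subtracting: 35a = -105, so a = -3; then c = -3 − (-3)·1 = 0.
So h(n) = -3n² + 0, and h(8) = -192.

-192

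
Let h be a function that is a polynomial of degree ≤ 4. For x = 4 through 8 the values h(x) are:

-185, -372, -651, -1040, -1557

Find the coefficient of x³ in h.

-3

Write h(x) = ax^4 + bx³ + cx² + dx + e; the 5 given values yield a linear system in the 5 coefficients.
Solving, the leading coefficient vanishes, and h(x) = -3x³ - x² + 5x + 3.
The coefficient of x³ is -3.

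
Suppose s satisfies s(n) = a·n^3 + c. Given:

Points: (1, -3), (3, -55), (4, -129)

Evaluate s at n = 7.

-687

From s(1) = -3 and s(3) = -55: 1a + c = -3 and 27a + c = -55.
Subtracting: 26a = -52, so a = -2; then c = -3 − (-2)·1 = -1.
So s(n) = -2n³ − 1, and s(7) = -687.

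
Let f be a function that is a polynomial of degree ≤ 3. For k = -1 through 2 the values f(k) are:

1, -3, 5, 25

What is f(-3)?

45

First differences: -4, 8, 20. Second differences: 12, 12.
Level-2 differences are constant, so f has degree 2.
Fitting a degree-2 polynomial gives f(k) = 6k² + 2k - 3.
Then f(-3) = 45.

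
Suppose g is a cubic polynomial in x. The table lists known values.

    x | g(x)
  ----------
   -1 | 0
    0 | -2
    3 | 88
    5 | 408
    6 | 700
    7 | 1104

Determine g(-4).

-150

Write g(x) = ax³ + bx² + cx + d; the 6 given values yield a linear system in the 4 coefficients.
Solving, g(x) = 3x³ + 2x² - 3x - 2.
Then g(-4) = -150.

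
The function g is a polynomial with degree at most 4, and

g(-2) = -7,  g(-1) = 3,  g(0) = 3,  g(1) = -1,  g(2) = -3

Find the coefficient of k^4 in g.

First differences: 10, 0, -4, -2. Second differences: -10, -4, 2. Third differences: 6, 6.
Level-3 differences are constant, so g has degree 3.
Fitting a degree-3 polynomial gives g(k) = k³ - 2k² - 3k + 3.
The coefficient of k^4 is 0.

0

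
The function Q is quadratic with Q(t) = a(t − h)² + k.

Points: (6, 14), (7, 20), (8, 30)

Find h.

First differences 6, 10; second difference 4 = 2a, so a = 2.
Expanding, the t-coefficient is −2ah = -4h; matching it to the data gives h = 5, and then k = 12.
So Q(t) = 2(t − 5)² + 12.
Hence h = 5.

5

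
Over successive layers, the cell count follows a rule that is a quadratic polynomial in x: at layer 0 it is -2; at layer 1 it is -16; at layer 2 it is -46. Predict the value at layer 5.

-232

Write the value at x as f(x).
Write f(x) = ax² + bx + c; the 3 given values yield a linear system in the 3 coefficients.
Solving, f(x) = -8x² - 6x - 2.
Then f(5) = -232.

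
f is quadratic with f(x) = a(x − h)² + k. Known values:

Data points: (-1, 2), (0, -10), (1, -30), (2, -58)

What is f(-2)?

First differences -12, -20, -28; second difference -8 = 2a, so a = -4.
Expanding, the x-coefficient is −2ah = 8h; matching it to the data gives h = -2, and then k = 6.
So f(x) = -4(x + 2)² + 6.
f(-2) = -4·0² + 6 = 6.

6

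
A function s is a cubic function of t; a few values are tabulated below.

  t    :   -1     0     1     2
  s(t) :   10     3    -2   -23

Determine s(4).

Write s(t) = at³ + bt² + ct + d; the 4 given values yield a linear system in the 4 coefficients.
Solving, s(t) = -3t³ + t² - 3t + 3.
Then s(4) = -185.

-185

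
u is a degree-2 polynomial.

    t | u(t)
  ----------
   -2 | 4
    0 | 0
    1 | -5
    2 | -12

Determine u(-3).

3

Write u(t) = at² + bt + c; the 4 given values yield a linear system in the 3 coefficients.
Solving, u(t) = -t² - 4t.
Then u(-3) = 3.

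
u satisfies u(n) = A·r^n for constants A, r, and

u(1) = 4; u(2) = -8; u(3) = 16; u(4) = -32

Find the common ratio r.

Consecutive ratio: -8/4 = -2, and 16/(-8) = -2, so r = -2.
Then A·(-2)^1 = 4 gives A = -2, and u(n) = -2·(-2)^n.

-2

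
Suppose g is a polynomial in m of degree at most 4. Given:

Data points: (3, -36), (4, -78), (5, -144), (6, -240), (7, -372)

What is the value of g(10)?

Write g(m) = am^4 + bm³ + cm² + dm + e; the 5 given values yield a linear system in the 5 coefficients.
Solving, the leading coefficient vanishes, and g(m) = -m³ - 5m + 6.
Then g(10) = -1044.

-1044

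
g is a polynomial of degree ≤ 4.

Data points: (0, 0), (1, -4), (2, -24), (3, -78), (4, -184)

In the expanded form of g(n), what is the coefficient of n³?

Write g(n) = an^4 + bn³ + cn² + dn + e; the 5 given values yield a linear system in the 5 coefficients.
Solving, the leading coefficient vanishes, and g(n) = -3n³ + n² - 2n.
The coefficient of n³ is -3.

-3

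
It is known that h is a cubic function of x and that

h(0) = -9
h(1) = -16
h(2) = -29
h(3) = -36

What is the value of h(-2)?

-61

Write h(x) = ax³ + bx² + cx + d; the 4 given values yield a linear system in the 4 coefficients.
Solving, h(x) = 2x³ - 9x² - 9.
Then h(-2) = -61.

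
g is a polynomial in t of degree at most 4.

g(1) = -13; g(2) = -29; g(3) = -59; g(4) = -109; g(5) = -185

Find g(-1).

First differences: -16, -30, -50, -76. Second differences: -14, -20, -26. Third differences: -6, -6.
Level-3 differences are constant, so g has degree 3.
Fitting a degree-3 polynomial gives g(t) = -t³ - t² - 6t - 5.
Then g(-1) = 1.

1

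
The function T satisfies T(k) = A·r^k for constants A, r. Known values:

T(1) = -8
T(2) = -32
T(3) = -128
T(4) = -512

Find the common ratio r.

4

Consecutive ratio: -32/(-8) = 4, and -128/(-32) = 4, so r = 4.
Then A·4^1 = -8 gives A = -2, and T(k) = -2·4^k.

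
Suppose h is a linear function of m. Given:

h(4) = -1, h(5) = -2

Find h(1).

Write h(m) = am + b; the 2 given values yield a linear system in the 2 coefficients.
Solving, h(m) = -m + 3.
Then h(1) = 2.

2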